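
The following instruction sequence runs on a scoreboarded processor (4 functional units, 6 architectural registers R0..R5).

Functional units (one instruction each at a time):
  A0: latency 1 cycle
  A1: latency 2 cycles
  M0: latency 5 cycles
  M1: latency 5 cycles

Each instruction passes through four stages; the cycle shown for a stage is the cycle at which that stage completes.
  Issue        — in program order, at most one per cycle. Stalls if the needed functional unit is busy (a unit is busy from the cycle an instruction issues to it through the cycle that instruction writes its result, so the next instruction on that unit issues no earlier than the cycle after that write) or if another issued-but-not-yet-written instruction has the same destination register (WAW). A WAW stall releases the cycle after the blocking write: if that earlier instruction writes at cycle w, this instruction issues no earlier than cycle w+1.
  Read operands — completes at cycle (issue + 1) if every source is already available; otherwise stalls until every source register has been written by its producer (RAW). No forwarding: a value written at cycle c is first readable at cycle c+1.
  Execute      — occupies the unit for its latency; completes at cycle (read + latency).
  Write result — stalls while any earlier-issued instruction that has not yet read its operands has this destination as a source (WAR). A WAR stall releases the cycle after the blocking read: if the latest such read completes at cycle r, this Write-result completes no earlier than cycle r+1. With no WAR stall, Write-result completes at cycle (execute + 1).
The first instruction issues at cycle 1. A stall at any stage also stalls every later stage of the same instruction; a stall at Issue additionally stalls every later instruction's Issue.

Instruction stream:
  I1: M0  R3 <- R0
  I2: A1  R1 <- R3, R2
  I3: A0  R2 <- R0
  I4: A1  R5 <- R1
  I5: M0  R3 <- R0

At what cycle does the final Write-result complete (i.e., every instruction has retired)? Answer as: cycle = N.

cycle = 21

  I1 | 1 | 2 | 7 | 8
  I2 | 2 | 9 | 11 | 12   RAW R3: wait I1 write@8
  I3 | 3 | 4 | 5 | 10   WAR R2: wait I2 read@9
  I4 | 13 | 14 | 16 | 17   struct: A1 busy until I2 writes@12
  I5 | 14 | 15 | 20 | 21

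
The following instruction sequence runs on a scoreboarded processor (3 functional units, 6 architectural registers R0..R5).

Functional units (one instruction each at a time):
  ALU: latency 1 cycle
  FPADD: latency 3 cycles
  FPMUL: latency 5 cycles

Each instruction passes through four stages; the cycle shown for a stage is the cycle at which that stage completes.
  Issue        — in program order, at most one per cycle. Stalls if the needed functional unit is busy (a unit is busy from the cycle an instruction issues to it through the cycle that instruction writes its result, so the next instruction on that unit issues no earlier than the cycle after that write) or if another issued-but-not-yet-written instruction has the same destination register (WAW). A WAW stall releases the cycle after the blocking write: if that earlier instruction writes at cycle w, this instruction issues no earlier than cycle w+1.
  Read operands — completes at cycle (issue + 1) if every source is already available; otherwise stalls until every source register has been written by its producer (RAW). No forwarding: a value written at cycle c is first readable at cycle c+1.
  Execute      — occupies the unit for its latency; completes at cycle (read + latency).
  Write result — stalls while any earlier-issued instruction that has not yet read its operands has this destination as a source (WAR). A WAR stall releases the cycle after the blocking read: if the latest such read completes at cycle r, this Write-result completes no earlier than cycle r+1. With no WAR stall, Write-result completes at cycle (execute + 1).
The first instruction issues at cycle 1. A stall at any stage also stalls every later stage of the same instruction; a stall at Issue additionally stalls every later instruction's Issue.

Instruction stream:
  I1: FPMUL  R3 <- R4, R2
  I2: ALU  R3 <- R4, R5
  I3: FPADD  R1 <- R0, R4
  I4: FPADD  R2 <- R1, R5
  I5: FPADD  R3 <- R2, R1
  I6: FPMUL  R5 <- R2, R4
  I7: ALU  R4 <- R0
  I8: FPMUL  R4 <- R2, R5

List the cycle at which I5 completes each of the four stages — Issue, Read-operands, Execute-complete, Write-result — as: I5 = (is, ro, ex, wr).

c1: I1→FPMUL
c2: I1 RO
c7: I1 EX
c8: I1 WR R3
c9: I2→ALU
c10: I2 RO | I3→FPADD
c11: I2 EX | I3 RO
c12: I2 WR R3
c14: I3 EX
c15: I3 WR R1
c16: I4→FPADD
c17: I4 RO
c20: I4 EX
c21: I4 WR R2
c22: I5→FPADD
c23: I5 RO | I6→FPMUL
c24: I6 RO | I7→ALU
c25: I7 RO
c26: I5 EX | I7 EX
c27: I5 WR R3 | I7 WR R4
c29: I6 EX
c30: I6 WR R5
c31: I8→FPMUL
c32: I8 RO
c37: I8 EX
c38: I8 WR R4

I5 = (22, 23, 26, 27)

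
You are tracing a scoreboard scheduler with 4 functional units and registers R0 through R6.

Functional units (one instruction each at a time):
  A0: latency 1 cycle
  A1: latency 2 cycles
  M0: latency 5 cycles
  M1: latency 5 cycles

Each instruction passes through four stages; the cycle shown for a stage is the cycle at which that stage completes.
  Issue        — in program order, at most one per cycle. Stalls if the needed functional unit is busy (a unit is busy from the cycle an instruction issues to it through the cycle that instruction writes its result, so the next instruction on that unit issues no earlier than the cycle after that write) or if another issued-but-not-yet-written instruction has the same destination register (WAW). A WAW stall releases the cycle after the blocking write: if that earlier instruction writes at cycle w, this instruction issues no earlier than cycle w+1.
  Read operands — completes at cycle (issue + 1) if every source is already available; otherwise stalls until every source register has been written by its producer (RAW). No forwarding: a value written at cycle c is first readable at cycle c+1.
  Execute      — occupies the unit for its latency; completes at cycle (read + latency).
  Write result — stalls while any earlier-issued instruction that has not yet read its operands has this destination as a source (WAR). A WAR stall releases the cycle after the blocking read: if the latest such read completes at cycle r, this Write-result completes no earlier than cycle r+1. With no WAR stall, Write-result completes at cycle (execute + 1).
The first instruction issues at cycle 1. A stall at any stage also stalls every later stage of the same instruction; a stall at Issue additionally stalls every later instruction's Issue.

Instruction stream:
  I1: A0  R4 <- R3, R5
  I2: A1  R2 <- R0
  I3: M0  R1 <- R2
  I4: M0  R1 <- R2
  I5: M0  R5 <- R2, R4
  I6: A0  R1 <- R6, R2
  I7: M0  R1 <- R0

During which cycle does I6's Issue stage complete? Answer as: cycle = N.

I1 -> (1, 2, 3, 4)
I2 -> (2, 3, 5, 6)
I3 -> (3, 7, 12, 13)  // RAW R2: wait I2 write@6
I4 -> (14, 15, 20, 21)  // struct: M0 busy until I3 writes@13
I5 -> (22, 23, 28, 29)  // struct: M0 busy until I4 writes@21
I6 -> (23, 24, 25, 26)
I7 -> (30, 31, 36, 37)  // struct: M0 busy until I5 writes@29

cycle = 23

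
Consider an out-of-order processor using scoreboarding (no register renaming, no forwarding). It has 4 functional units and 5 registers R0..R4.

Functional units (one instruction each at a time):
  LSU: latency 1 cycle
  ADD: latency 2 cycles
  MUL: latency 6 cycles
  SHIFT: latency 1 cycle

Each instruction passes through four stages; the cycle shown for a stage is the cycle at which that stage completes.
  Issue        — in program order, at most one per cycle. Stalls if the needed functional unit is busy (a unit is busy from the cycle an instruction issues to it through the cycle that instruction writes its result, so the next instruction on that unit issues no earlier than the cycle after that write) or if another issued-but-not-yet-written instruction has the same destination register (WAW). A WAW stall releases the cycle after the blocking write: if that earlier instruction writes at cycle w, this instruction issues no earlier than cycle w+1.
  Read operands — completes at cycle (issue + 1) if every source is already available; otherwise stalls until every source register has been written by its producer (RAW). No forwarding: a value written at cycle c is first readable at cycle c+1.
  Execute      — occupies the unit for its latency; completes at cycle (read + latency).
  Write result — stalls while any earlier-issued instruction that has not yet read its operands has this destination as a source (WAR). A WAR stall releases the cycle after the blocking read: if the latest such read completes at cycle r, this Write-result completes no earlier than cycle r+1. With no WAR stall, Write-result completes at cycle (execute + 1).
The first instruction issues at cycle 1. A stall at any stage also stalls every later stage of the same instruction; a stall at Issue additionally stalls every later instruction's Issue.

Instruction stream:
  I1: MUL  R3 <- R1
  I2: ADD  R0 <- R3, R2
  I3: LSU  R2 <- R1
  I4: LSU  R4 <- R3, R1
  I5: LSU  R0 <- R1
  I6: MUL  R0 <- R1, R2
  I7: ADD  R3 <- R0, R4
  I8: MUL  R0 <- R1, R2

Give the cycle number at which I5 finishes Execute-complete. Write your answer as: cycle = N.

cycle = 18

c1: issue I1 (MUL)
c2: I1 read-ops; issue I2 (ADD)
c3: issue I3 (LSU)
c4: I3 read-ops
c5: I3 finished on LSU
c8: I1 finished on MUL
c9: I1→R3
c10: I2 read-ops
c11: I3→R2
c12: I2 finished on ADD; issue I4 (LSU)
c13: I2→R0; I4 read-ops
c14: I4 finished on LSU
c15: I4→R4
c16: issue I5 (LSU)
c17: I5 read-ops
c18: I5 finished on LSU
c19: I5→R0
c20: issue I6 (MUL)
c21: I6 read-ops; issue I7 (ADD)
c27: I6 finished on MUL
c28: I6→R0
c29: I7 read-ops; issue I8 (MUL)
c30: I8 read-ops
c31: I7 finished on ADD
c32: I7→R3
c36: I8 finished on MUL
c37: I8→R0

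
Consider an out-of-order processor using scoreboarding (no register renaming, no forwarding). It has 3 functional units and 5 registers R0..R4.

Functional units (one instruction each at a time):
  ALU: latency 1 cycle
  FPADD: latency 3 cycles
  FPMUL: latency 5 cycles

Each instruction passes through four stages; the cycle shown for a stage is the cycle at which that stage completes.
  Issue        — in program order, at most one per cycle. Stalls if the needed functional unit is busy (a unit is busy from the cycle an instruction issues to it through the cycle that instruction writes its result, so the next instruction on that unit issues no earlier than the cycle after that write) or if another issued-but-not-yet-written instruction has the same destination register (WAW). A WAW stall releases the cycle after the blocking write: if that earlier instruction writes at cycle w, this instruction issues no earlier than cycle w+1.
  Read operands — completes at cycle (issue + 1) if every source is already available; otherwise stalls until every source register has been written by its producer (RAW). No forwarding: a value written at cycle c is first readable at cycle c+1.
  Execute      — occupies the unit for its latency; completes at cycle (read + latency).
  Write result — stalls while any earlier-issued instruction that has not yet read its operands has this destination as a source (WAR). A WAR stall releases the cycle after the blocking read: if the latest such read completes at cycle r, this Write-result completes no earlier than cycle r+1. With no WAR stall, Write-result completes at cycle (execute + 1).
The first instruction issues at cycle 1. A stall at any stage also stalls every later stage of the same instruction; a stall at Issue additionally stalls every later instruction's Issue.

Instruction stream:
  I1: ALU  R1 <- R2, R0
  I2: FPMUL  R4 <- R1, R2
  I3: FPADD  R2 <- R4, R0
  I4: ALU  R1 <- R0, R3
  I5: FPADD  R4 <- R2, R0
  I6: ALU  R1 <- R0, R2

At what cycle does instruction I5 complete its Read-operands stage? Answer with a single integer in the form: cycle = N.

cycle = 18

[I1] 1/2/3/4
[I2] 2/5/10/11  (RAW R1: wait I1 write@4)
[I3] 3/12/15/16  (RAW R4: wait I2 write@11)
[I4] 5/6/7/8  (struct: ALU busy until I1 writes@4)
[I5] 17/18/21/22  (struct: FPADD busy until I3 writes@16)
[I6] 18/19/20/21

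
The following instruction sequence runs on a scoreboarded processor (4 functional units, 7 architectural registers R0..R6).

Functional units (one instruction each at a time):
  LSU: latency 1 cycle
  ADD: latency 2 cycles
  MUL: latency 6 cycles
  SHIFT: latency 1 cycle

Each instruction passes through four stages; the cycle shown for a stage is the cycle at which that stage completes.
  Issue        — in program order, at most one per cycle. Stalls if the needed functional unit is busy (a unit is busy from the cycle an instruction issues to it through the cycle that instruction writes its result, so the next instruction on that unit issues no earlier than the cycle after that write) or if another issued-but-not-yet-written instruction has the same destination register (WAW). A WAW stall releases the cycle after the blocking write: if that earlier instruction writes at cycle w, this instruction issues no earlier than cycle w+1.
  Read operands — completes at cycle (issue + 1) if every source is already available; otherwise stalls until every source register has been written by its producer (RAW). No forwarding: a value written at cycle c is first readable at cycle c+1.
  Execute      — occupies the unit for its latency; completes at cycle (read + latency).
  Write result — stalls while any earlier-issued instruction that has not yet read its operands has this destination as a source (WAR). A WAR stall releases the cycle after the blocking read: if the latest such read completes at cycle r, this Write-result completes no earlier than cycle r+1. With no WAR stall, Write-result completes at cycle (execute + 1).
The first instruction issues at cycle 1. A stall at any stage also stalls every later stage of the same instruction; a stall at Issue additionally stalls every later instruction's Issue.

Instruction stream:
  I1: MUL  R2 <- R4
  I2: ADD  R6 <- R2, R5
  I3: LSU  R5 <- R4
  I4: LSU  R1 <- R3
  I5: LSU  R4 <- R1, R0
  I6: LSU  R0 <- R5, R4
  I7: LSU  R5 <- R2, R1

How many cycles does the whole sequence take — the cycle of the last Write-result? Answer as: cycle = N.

cycle = 27

t=1  I1 dispatched to MUL
t=2  I1 operands ready · I2 dispatched to ADD
t=3  I3 dispatched to LSU
t=4  I3 operands ready
t=5  I3 complete
t=8  I1 complete
t=9  R2←I1
t=10  I2 operands ready
t=11  R5←I3
t=12  I2 complete · I4 dispatched to LSU
t=13  R6←I2 · I4 operands ready
t=14  I4 complete
t=15  R1←I4
t=16  I5 dispatched to LSU
t=17  I5 operands ready
t=18  I5 complete
t=19  R4←I5
t=20  I6 dispatched to LSU
t=21  I6 operands ready
t=22  I6 complete
t=23  R0←I6
t=24  I7 dispatched to LSU
t=25  I7 operands ready
t=26  I7 complete
t=27  R5←I7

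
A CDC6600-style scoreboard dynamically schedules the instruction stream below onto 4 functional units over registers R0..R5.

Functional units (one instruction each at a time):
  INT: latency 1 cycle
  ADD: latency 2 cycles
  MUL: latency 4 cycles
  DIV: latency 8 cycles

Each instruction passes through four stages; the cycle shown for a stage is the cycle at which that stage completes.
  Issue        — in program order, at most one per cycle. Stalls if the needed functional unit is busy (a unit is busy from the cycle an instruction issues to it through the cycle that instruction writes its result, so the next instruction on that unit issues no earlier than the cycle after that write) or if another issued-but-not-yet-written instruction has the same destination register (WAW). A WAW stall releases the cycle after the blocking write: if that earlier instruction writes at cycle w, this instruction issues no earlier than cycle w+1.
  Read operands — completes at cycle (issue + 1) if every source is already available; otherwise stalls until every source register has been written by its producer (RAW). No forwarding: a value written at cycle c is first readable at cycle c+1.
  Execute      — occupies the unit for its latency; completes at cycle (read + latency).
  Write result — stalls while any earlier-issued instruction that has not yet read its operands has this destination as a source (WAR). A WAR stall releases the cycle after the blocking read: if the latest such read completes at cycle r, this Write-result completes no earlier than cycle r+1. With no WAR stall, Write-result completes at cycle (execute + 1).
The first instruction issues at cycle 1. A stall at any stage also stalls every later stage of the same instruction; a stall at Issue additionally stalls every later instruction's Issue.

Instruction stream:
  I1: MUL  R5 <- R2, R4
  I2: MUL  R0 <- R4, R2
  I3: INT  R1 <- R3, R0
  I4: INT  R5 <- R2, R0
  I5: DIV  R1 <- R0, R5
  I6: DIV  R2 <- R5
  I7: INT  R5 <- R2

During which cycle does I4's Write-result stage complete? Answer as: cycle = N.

c1: I1 issues→MUL
c2: I1 reads
c6: I1 exec-done
c7: I1 writes R5
c8: I2 issues→MUL
c9: I2 reads · I3 issues→INT
c13: I2 exec-done
c14: I2 writes R0
c15: I3 reads
c16: I3 exec-done
c17: I3 writes R1
c18: I4 issues→INT
c19: I4 reads · I5 issues→DIV
c20: I4 exec-done
c21: I4 writes R5
c22: I5 reads
c30: I5 exec-done
c31: I5 writes R1
c32: I6 issues→DIV
c33: I6 reads · I7 issues→INT
c41: I6 exec-done
c42: I6 writes R2
c43: I7 reads
c44: I7 exec-done
c45: I7 writes R5

cycle = 21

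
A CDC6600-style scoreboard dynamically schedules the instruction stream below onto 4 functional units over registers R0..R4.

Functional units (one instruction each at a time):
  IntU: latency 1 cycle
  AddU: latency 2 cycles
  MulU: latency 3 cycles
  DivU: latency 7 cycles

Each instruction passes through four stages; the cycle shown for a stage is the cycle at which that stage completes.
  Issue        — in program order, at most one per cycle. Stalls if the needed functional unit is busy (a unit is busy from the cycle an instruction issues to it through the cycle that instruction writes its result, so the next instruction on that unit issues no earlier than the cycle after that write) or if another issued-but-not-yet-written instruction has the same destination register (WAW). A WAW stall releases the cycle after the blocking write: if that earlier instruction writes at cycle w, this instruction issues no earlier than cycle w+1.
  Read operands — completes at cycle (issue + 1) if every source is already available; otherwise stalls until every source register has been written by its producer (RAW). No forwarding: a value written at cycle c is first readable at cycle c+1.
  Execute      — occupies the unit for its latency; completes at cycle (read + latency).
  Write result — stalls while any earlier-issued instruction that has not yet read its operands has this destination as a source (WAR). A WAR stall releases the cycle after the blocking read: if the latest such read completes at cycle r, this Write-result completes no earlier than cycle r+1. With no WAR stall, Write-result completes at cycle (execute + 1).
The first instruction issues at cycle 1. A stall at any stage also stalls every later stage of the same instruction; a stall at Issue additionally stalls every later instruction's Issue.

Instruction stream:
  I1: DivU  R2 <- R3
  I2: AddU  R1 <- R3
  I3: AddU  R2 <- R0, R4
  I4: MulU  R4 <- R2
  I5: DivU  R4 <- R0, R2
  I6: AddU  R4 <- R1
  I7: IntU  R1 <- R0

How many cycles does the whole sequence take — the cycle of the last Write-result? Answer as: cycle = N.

cycle = 35

cycle 1: I1 issues→DivU
cycle 2: I1 reads; I2 issues→AddU
cycle 3: I2 reads
cycle 5: I2 exec-done
cycle 6: I2 writes R1
cycle 9: I1 exec-done
cycle 10: I1 writes R2
cycle 11: I3 issues→AddU
cycle 12: I3 reads; I4 issues→MulU
cycle 14: I3 exec-done
cycle 15: I3 writes R2
cycle 16: I4 reads
cycle 19: I4 exec-done
cycle 20: I4 writes R4
cycle 21: I5 issues→DivU
cycle 22: I5 reads
cycle 29: I5 exec-done
cycle 30: I5 writes R4
cycle 31: I6 issues→AddU
cycle 32: I6 reads; I7 issues→IntU
cycle 33: I7 reads
cycle 34: I6 exec-done; I7 exec-done
cycle 35: I6 writes R4; I7 writes R1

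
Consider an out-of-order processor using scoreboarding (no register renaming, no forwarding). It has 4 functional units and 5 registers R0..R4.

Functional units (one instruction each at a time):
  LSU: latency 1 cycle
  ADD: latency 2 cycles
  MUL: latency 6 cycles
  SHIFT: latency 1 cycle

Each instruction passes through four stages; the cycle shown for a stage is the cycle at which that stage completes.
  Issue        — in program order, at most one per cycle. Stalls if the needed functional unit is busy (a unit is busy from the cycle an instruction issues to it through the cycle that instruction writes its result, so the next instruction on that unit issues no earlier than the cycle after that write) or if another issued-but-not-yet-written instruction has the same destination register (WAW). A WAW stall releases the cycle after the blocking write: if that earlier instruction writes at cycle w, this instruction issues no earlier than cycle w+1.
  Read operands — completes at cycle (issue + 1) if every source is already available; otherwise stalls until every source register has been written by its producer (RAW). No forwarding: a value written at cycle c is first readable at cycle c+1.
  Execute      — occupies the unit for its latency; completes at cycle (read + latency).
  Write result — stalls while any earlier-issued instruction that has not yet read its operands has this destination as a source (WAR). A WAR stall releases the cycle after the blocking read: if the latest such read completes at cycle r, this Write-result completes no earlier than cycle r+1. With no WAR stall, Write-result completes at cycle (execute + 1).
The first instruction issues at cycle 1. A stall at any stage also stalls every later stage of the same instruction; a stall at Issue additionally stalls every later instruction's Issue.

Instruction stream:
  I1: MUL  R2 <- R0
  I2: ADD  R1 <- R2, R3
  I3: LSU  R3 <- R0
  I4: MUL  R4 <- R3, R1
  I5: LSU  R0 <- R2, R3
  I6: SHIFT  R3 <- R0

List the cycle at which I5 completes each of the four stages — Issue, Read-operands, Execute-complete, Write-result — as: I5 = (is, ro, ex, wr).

I1: IS=1 RO=2 EX=8 WR=9
I2: IS=2 RO=10 EX=12 WR=13  [RAW R2: wait I1 write@9]
I3: IS=3 RO=4 EX=5 WR=11  [WAR R3: wait I2 read@10]
I4: IS=10 RO=14 EX=20 WR=21  [struct: MUL busy until I1 writes@9; RAW R1: wait I2 write@13]
I5: IS=12 RO=13 EX=14 WR=15  [struct: LSU busy until I3 writes@11]
I6: IS=13 RO=16 EX=17 WR=18  [RAW R0: wait I5 write@15]

I5 = (12, 13, 14, 15)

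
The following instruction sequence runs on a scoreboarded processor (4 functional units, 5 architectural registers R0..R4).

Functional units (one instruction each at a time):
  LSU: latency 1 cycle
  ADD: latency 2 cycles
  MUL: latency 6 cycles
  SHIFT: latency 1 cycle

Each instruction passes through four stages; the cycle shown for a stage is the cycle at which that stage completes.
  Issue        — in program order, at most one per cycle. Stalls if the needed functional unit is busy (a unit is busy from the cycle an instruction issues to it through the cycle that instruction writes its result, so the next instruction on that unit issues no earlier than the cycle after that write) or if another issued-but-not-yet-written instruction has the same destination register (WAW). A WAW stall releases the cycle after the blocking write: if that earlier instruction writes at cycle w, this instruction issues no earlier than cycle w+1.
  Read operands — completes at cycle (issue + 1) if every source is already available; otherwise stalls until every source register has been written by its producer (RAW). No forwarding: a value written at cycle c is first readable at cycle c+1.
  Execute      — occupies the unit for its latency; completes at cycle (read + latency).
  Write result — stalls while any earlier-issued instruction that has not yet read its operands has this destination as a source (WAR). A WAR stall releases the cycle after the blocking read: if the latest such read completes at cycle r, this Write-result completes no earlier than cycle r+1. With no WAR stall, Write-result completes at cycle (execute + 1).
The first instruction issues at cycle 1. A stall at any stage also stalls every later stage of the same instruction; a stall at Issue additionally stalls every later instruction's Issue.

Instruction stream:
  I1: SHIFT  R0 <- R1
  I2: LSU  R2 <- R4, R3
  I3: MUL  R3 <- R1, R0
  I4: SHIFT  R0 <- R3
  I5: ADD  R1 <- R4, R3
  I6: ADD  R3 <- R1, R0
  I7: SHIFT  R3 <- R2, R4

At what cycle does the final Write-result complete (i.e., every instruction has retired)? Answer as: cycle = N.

cycle 1: I1→SHIFT
cycle 2: I1 RO | I2→LSU
cycle 3: I1 EX | I2 RO | I3→MUL
cycle 4: I1 WR R0 | I2 EX
cycle 5: I2 WR R2 | I3 RO | I4→SHIFT
cycle 6: I5→ADD
cycle 11: I3 EX
cycle 12: I3 WR R3
cycle 13: I4 RO | I5 RO
cycle 14: I4 EX
cycle 15: I4 WR R0 | I5 EX
cycle 16: I5 WR R1
cycle 17: I6→ADD
cycle 18: I6 RO
cycle 20: I6 EX
cycle 21: I6 WR R3
cycle 22: I7→SHIFT
cycle 23: I7 RO
cycle 24: I7 EX
cycle 25: I7 WR R3

cycle = 25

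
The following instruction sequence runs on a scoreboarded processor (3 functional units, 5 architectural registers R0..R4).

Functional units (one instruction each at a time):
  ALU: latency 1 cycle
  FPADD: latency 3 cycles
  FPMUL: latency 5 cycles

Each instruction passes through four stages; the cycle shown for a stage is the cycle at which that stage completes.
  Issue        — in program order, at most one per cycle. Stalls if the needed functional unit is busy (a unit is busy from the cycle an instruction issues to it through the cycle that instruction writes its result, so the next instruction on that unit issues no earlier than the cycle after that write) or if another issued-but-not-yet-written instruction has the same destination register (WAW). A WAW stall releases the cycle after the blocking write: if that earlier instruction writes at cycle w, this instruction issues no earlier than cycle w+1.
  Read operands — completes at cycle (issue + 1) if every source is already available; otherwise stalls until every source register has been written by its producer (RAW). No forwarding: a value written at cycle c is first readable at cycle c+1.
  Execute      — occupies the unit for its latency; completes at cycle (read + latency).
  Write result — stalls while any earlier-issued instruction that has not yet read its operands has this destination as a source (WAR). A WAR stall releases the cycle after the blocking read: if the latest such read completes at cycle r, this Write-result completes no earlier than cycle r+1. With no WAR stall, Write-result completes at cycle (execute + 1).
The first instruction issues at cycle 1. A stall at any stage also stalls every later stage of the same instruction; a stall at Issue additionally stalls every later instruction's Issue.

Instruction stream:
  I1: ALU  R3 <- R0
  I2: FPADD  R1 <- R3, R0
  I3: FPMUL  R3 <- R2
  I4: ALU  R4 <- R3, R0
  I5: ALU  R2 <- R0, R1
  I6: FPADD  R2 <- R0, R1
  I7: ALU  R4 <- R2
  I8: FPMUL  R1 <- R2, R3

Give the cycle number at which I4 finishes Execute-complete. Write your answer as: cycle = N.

t=1  I1→ALU
t=2  I1 RO · I2→FPADD
t=3  I1 EX
t=4  I1 WR R3
t=5  I2 RO · I3→FPMUL
t=6  I3 RO · I4→ALU
t=8  I2 EX
t=9  I2 WR R1
t=11  I3 EX
t=12  I3 WR R3
t=13  I4 RO
t=14  I4 EX
t=15  I4 WR R4
t=16  I5→ALU
t=17  I5 RO
t=18  I5 EX
t=19  I5 WR R2
t=20  I6→FPADD
t=21  I6 RO · I7→ALU
t=22  I8→FPMUL
t=24  I6 EX
t=25  I6 WR R2
t=26  I7 RO · I8 RO
t=27  I7 EX
t=28  I7 WR R4
t=31  I8 EX
t=32  I8 WR R1

cycle = 14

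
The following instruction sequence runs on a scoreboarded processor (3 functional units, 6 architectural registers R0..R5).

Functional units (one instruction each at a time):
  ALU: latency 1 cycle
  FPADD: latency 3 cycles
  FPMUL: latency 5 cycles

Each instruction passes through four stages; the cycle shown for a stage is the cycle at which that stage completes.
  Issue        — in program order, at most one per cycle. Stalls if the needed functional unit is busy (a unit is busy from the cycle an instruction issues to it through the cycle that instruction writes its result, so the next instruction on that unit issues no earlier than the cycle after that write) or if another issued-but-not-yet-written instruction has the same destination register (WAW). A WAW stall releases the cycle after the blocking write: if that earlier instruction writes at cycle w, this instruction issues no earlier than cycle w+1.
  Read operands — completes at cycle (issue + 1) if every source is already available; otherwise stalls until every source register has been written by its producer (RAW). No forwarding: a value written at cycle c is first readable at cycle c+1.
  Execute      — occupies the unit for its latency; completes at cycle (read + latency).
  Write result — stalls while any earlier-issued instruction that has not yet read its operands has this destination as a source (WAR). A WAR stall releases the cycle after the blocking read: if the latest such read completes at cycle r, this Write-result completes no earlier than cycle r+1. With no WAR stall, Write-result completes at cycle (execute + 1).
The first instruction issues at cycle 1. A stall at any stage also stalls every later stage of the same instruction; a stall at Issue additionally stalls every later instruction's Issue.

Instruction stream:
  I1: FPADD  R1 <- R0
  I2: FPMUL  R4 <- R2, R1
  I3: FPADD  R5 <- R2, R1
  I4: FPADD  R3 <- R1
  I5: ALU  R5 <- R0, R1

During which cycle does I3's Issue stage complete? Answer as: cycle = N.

I1 -> (1, 2, 5, 6)
I2 -> (2, 7, 12, 13)  // RAW R1: wait I1 write@6
I3 -> (7, 8, 11, 12)  // struct: FPADD busy until I1 writes@6
I4 -> (13, 14, 17, 18)  // struct: FPADD busy until I3 writes@12
I5 -> (14, 15, 16, 17)

cycle = 7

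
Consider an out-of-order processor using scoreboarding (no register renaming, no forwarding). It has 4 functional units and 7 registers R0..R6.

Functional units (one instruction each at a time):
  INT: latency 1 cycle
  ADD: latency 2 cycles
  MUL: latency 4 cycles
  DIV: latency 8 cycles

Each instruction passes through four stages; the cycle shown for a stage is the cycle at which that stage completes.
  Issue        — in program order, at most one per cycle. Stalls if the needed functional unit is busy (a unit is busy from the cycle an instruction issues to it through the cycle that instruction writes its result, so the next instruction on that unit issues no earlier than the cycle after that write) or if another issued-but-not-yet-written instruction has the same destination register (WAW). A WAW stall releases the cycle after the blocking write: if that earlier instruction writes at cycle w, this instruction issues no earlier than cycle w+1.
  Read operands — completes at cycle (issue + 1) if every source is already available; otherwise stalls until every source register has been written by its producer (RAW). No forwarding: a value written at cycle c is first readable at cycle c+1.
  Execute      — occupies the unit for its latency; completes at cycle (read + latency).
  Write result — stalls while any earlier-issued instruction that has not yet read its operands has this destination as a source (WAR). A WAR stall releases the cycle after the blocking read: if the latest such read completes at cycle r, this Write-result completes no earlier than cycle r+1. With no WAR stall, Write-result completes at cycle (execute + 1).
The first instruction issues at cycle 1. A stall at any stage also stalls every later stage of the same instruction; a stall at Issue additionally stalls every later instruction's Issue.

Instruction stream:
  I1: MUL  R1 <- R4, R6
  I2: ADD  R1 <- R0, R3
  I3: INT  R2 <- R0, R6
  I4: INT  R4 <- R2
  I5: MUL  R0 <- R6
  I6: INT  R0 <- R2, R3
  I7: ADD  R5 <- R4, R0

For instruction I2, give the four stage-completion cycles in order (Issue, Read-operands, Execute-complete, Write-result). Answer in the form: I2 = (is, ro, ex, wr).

I2 = (8, 9, 11, 12)

cycle 1: I1 dispatched to MUL
cycle 2: I1 operands ready
cycle 6: I1 complete
cycle 7: R1←I1
cycle 8: I2 dispatched to ADD
cycle 9: I2 operands ready, I3 dispatched to INT
cycle 10: I3 operands ready
cycle 11: I2 complete, I3 complete
cycle 12: R1←I2, R2←I3
cycle 13: I4 dispatched to INT
cycle 14: I4 operands ready, I5 dispatched to MUL
cycle 15: I4 complete, I5 operands ready
cycle 16: R4←I4
cycle 19: I5 complete
cycle 20: R0←I5
cycle 21: I6 dispatched to INT
cycle 22: I6 operands ready, I7 dispatched to ADD
cycle 23: I6 complete
cycle 24: R0←I6
cycle 25: I7 operands ready
cycle 27: I7 complete
cycle 28: R5←I7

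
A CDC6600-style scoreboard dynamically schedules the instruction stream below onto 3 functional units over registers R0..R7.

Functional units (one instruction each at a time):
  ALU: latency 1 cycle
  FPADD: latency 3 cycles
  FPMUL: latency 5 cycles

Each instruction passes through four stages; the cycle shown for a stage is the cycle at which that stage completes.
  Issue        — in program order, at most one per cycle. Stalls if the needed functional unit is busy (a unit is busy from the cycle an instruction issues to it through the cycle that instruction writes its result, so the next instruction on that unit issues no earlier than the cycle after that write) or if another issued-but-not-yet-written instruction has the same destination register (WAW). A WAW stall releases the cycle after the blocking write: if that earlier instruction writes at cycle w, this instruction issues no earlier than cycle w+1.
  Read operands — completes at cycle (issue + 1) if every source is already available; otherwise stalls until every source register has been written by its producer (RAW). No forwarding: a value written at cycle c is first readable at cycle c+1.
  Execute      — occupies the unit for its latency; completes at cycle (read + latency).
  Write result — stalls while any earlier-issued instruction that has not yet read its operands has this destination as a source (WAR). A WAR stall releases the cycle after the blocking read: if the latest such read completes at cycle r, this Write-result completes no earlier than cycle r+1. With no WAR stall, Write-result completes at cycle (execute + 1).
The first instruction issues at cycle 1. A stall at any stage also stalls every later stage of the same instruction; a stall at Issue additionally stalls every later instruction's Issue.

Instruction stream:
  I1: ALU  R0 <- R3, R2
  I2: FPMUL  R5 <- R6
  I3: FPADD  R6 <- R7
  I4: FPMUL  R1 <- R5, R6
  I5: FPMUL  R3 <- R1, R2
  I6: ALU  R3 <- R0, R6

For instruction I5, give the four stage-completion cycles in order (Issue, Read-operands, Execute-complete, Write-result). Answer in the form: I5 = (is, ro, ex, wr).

t=1  I1→ALU
t=2  I1 RO, I2→FPMUL
t=3  I1 EX, I2 RO, I3→FPADD
t=4  I1 WR R0, I3 RO
t=7  I3 EX
t=8  I2 EX, I3 WR R6
t=9  I2 WR R5
t=10  I4→FPMUL
t=11  I4 RO
t=16  I4 EX
t=17  I4 WR R1
t=18  I5→FPMUL
t=19  I5 RO
t=24  I5 EX
t=25  I5 WR R3
t=26  I6→ALU
t=27  I6 RO
t=28  I6 EX
t=29  I6 WR R3

I5 = (18, 19, 24, 25)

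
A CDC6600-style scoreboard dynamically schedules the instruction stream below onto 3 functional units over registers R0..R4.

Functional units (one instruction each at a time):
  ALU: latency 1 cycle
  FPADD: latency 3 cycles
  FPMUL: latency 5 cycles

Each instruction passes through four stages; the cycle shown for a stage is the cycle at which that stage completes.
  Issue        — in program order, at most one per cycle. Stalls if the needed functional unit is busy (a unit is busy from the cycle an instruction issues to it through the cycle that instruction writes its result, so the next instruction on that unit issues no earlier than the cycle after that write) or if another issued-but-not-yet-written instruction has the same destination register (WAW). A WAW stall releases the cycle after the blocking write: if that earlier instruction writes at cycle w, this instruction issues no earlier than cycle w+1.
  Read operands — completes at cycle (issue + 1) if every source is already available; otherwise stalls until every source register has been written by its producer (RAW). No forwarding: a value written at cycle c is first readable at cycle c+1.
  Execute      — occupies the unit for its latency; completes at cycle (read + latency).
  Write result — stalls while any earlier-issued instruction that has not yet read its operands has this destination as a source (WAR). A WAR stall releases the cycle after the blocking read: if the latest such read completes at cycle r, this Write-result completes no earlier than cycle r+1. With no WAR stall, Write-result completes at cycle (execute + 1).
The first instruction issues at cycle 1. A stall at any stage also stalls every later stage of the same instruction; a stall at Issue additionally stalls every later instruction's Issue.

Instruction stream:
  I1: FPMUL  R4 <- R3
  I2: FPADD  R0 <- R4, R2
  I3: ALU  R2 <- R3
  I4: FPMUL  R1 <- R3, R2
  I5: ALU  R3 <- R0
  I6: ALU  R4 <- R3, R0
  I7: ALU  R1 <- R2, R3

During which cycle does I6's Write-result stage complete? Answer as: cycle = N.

cycle = 20

[I1] 1/2/7/8
[I2] 2/9/12/13  (RAW R4: wait I1 write@8)
[I3] 3/4/5/10  (WAR R2: wait I2 read@9)
[I4] 9/11/16/17  (struct: FPMUL busy until I1 writes@8; RAW R2: wait I3 write@10)
[I5] 11/14/15/16  (struct: ALU busy until I3 writes@10; RAW R0: wait I2 write@13)
[I6] 17/18/19/20  (struct: ALU busy until I5 writes@16)
[I7] 21/22/23/24  (struct: ALU busy until I6 writes@20)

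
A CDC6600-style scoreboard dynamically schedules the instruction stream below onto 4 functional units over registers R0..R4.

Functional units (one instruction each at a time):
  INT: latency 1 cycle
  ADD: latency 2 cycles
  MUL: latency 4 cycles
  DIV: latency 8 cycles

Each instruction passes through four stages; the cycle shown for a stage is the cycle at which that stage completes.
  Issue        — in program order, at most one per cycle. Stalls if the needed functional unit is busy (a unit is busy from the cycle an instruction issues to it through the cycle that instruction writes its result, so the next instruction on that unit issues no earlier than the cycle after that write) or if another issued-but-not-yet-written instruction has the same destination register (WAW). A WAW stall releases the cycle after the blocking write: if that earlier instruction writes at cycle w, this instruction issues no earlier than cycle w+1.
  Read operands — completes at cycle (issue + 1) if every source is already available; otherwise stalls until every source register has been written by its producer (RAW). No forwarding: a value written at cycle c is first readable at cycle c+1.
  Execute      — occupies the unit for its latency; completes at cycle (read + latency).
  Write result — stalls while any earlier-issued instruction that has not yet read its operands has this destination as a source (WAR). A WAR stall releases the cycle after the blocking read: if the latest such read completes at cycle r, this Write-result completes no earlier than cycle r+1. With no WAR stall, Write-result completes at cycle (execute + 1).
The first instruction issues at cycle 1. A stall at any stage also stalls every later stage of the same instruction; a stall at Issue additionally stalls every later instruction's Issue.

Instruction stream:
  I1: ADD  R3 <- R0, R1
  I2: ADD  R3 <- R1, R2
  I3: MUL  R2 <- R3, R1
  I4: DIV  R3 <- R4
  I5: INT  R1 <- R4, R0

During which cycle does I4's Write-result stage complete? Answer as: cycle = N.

cycle = 21

c1: issue I1 (ADD)
c2: I1 read-ops
c4: I1 finished on ADD
c5: I1→R3
c6: issue I2 (ADD)
c7: I2 read-ops, issue I3 (MUL)
c9: I2 finished on ADD
c10: I2→R3
c11: I3 read-ops, issue I4 (DIV)
c12: I4 read-ops, issue I5 (INT)
c13: I5 read-ops
c14: I5 finished on INT
c15: I3 finished on MUL, I5→R1
c16: I3→R2
c20: I4 finished on DIV
c21: I4→R3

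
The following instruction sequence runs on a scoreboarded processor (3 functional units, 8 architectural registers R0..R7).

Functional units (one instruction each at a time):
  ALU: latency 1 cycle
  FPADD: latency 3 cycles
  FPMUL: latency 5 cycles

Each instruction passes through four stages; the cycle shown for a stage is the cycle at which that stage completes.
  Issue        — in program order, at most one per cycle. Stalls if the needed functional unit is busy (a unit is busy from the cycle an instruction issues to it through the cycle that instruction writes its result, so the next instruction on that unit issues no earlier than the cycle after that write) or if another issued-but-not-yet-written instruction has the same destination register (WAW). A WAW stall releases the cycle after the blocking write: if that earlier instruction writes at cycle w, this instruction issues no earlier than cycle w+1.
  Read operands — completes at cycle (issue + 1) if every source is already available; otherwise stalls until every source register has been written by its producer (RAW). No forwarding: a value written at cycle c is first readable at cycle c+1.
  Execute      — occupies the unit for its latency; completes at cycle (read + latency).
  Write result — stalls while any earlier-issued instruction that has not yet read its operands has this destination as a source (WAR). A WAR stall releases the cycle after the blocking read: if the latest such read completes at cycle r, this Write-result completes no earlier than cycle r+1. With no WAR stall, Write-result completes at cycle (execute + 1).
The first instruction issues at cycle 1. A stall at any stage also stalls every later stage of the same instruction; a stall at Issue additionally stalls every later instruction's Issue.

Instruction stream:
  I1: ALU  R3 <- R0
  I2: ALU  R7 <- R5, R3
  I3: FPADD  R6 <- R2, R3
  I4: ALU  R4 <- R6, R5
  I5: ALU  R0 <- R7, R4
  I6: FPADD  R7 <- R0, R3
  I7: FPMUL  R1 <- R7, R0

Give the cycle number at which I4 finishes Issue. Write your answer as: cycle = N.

c1: issue I1 (ALU)
c2: I1 read-ops
c3: I1 finished on ALU
c4: I1→R3
c5: issue I2 (ALU)
c6: I2 read-ops; issue I3 (FPADD)
c7: I2 finished on ALU; I3 read-ops
c8: I2→R7
c9: issue I4 (ALU)
c10: I3 finished on FPADD
c11: I3→R6
c12: I4 read-ops
c13: I4 finished on ALU
c14: I4→R4
c15: issue I5 (ALU)
c16: I5 read-ops; issue I6 (FPADD)
c17: I5 finished on ALU; issue I7 (FPMUL)
c18: I5→R0
c19: I6 read-ops
c22: I6 finished on FPADD
c23: I6→R7
c24: I7 read-ops
c29: I7 finished on FPMUL
c30: I7→R1

cycle = 9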